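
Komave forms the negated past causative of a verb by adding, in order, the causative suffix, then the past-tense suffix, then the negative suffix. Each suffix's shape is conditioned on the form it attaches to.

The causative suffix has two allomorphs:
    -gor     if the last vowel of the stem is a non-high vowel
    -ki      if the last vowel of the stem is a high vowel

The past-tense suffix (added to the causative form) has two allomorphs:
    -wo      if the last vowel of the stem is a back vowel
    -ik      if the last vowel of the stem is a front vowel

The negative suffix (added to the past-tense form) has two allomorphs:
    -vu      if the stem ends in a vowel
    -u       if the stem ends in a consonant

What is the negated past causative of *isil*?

isilkiiku

*isil* — last vowel /i/ (a high vowel) → -ki → *isilki*.
The causative form *isilki* — last vowel /i/ (a front vowel) → -ik → *isilkiik*.
The final sound of the past-tense form *isilkiik* is /k/, which is a consonant, so the negative suffix is -u, giving *isilkiiku*.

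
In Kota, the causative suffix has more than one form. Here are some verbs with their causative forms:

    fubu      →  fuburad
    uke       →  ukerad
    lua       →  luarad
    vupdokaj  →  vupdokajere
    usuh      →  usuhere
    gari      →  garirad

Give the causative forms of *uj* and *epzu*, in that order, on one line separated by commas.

ujere, epzurad

Looking at the final sound of each stem: -ere when the stem ends in a consonant (*vupdokaj*, *usuh*); -rad when the stem ends in a vowel (*fubu*, *uke*, *lua*, *gari*).
Since the final sound of *uj* is /j/ (a consonant), it takes -ere, giving *ujere*.
*epzu*: final sound = /u/, a vowel → -rad → *epzurad*.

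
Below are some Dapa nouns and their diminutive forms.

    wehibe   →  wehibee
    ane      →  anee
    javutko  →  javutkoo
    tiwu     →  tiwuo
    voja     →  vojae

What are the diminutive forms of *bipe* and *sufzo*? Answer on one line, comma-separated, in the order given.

bipee, sufzoo

Looking at the last vowel of each stem: -o when the last vowel of the stem is a rounded vowel (*javutko*, *tiwu*); -e when the last vowel of the stem is an unrounded vowel (*wehibe*, *ane*, *voja*).
*bipe*: last vowel = /e/, an unrounded vowel → -e → *bipee*.
*sufzo* — last vowel /o/ (a rounded vowel) → -o → *sufzoo*.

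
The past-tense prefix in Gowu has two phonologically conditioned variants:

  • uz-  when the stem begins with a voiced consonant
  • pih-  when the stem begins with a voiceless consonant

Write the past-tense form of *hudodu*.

pihhudodu

*hudodu* — first consonant /h/ (voiceless) → pih- → *pihhudodu*.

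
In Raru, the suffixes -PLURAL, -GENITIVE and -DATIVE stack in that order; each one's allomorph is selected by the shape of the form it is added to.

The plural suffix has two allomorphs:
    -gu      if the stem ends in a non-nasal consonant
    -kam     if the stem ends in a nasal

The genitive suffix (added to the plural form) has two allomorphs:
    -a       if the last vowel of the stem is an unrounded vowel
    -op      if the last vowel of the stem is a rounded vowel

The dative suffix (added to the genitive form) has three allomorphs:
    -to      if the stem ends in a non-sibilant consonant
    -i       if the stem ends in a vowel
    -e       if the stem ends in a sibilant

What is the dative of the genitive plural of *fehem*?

fehemkamai

*fehem* — final consonant /m/ (a nasal) → -kam → *fehemkam*.
The plural form *fehemkam* — last vowel /a/ (an unrounded vowel) → -a → *fehemkama*.
The genitive form *fehemkama*: final sound = /a/, a vowel → -i → *fehemkamai*.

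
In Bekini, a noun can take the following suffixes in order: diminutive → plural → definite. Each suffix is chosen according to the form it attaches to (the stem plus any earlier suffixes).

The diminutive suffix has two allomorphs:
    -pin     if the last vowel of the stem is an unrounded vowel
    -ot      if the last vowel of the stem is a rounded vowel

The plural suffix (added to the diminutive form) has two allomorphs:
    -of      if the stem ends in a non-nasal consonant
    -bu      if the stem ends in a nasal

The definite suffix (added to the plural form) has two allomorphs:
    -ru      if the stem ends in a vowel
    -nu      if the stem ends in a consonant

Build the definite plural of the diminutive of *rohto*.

rohtootofnu

*rohto* — last vowel /o/ (a rounded vowel) → -ot → *rohtoot*.
The final consonant of the diminutive form *rohtoot* is /t/, which is non-nasal, so the plural suffix is -of, giving *rohtootof*.
The plural form *rohtootof*: final sound = /f/, a consonant → -nu → *rohtootofnu*.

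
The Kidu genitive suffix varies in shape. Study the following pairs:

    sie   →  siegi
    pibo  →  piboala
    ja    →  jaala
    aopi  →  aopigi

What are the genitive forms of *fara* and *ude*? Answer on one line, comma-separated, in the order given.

Looking at the last vowel of each stem: -gi when the last vowel of the stem is a front vowel (*sie*, *aopi*); -ala when the last vowel of the stem is a back vowel (*pibo*, *ja*).
*fara*: last vowel = /a/, a back vowel → -ala → *faraala*.
The last vowel of *ude* is /e/, which is a front vowel, so the suffix is -gi, giving *udegi*.

faraala, udegi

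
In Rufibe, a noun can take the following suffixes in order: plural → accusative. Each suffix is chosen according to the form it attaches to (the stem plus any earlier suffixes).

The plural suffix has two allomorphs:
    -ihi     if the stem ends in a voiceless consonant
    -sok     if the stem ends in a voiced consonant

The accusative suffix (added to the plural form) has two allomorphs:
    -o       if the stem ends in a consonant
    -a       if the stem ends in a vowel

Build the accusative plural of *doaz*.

doazsoko

Since the final consonant of *doaz* is /z/ (voiced), it takes -sok, giving *doazsok*.
The final sound of the plural form *doazsok* is /k/, which is a consonant, so the accusative suffix is -o, giving *doazsoko*.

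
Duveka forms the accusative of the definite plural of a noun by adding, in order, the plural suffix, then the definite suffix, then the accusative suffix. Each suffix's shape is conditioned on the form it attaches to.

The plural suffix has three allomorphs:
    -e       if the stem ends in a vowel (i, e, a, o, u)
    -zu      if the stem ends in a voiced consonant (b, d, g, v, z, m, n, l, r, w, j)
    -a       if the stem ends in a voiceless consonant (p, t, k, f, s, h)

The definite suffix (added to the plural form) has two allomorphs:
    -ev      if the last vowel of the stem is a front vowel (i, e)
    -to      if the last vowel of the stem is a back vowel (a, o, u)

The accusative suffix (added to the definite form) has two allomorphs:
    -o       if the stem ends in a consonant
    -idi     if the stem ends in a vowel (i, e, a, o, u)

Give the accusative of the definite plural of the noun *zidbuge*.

The final sound of *zidbuge* is /e/, which is a vowel, so the plural suffix is -e, giving *zidbugee*.
The plural form *zidbugee*: last vowel = /e/, a front vowel → -ev → *zidbugeeev*.
The definite form *zidbugeeev* — final sound /v/ (a consonant) → -o → *zidbugeeevo*.

zidbugeeevo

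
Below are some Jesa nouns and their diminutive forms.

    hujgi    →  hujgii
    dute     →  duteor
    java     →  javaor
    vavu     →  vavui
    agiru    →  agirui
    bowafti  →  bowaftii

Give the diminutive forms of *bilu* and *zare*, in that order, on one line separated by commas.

The suffix is conditioned by the last vowel: -i when the last vowel of the stem is a high vowel (*hujgi*, *vavu*, *agiru*, *bowafti*); -or when the last vowel of the stem is a non-high vowel (*dute*, *java*).
*bilu* — last vowel /u/ (a high vowel) → -i → *bilui*.
Since the last vowel of *zare* is /e/ (a non-high vowel), it takes -or, giving *zareor*.

bilui, zareor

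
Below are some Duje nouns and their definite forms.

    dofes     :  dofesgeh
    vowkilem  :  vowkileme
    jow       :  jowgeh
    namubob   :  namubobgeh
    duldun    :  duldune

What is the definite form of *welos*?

welosgeh

Looking at the final consonant of each stem: -e when the stem ends in a nasal (*vowkilem*, *duldun*); -geh when the stem ends in a non-nasal consonant (*dofes*, *jow*, *namubob*).
Since the final consonant of *welos* is /s/ (non-nasal), it takes -geh, giving *welosgeh*.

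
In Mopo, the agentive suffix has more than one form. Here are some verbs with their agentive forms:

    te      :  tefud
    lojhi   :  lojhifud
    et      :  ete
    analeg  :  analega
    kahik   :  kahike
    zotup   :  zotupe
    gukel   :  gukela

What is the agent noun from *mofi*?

mofifud

The pattern is voicing of the final sound: -e when the stem ends in a voiceless consonant (*et*, *kahik*, *zotup*); -a when the stem ends in a voiced consonant (*analeg*, *gukel*); -fud when the stem ends in a vowel (*te*, *lojhi*).
*mofi*: final sound = /i/, a vowel → -fud → *mofifud*.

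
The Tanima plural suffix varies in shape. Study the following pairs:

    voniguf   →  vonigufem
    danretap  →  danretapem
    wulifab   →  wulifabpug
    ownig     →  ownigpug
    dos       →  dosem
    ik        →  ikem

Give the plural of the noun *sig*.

The alternation tracks the final consonant of the stem — -em when the stem ends in a voiceless consonant (*voniguf*, *danretap*, *dos*, *ik*); -pug when the stem ends in a voiced consonant (*wulifab*, *ownig*).
*sig*: final consonant = /g/, voiced → -pug → *sigpug*.

sigpug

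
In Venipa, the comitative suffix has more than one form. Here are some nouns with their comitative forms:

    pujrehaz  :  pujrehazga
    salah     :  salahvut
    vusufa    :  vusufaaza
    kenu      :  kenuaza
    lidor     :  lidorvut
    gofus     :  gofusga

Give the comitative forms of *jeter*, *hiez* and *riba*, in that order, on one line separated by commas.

The alternation tracks the final sound of the stem — -ga when the stem ends in a sibilant (*pujrehaz*, *gofus*); -vut when the stem ends in a non-sibilant consonant (*salah*, *lidor*); -aza when the stem ends in a vowel (*vusufa*, *kenu*).
Since the final sound of *jeter* is /r/ (a non-sibilant consonant), it takes -vut, giving *jetervut*.
*hiez*: final sound = /z/, a sibilant → -ga → *hiezga*.
*riba* — final sound /a/ (a vowel) → -aza → *ribaaza*.

jetervut, hiezga, ribaaza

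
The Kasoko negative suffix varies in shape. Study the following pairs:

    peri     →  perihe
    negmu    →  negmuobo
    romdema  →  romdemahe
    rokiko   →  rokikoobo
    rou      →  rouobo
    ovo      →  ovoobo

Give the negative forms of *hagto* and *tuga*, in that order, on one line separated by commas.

hagtoobo, tugahe

Looking at the last vowel of each stem: -obo when the last vowel of the stem is a rounded vowel (*negmu*, *rokiko*, *rou*, *ovo*); -he when the last vowel of the stem is an unrounded vowel (*peri*, *romdema*).
*hagto*: last vowel = /o/, a rounded vowel → -obo → *hagtoobo*.
Since the last vowel of *tuga* is /a/ (an unrounded vowel), it takes -he, giving *tugahe*.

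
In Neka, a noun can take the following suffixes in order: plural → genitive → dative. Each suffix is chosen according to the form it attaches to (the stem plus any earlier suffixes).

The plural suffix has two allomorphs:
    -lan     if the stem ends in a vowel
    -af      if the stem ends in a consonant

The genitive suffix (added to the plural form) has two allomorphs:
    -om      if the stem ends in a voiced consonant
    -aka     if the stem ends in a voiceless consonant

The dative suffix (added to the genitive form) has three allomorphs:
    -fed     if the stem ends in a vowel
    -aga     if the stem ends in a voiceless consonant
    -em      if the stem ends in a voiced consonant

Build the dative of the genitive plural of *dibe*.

The final sound of *dibe* is /e/, which is a vowel, so the plural suffix is -lan, giving *dibelan*.
The plural form *dibelan* — final consonant /n/ (voiced) → -om → *dibelanom*.
Since the final sound of the genitive form *dibelanom* is /m/ (a voiced consonant), it takes -em, giving *dibelanomem*.

dibelanomem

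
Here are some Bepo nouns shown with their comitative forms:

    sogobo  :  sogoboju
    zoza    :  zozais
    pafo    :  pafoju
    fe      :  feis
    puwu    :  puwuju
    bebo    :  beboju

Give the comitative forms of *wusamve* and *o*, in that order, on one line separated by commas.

The alternation tracks the last vowel of the stem — -ju when the last vowel of the stem is a rounded vowel (*sogobo*, *pafo*, *puwu*, *bebo*); -is when the last vowel of the stem is an unrounded vowel (*zoza*, *fe*).
*wusamve*: last vowel = /e/, an unrounded vowel → -is → *wusamveis*.
*o*: last vowel = /o/, a rounded vowel → -ju → *oju*.

wusamveis, oju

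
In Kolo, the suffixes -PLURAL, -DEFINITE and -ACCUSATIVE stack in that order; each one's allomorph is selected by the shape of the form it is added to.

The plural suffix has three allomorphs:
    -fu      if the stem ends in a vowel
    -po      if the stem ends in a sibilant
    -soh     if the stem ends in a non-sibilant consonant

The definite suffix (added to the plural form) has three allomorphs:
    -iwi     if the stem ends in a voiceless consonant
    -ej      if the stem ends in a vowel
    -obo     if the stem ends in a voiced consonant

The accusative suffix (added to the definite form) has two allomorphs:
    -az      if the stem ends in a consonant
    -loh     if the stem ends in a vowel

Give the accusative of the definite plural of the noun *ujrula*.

ujrulafuejaz

*ujrula*: final sound = /a/, a vowel → -fu → *ujrulafu*.
The plural form *ujrulafu* — final sound /u/ (a vowel) → -ej → *ujrulafuej*.
The definite form *ujrulafuej* — final sound /j/ (a consonant) → -az → *ujrulafuejaz*.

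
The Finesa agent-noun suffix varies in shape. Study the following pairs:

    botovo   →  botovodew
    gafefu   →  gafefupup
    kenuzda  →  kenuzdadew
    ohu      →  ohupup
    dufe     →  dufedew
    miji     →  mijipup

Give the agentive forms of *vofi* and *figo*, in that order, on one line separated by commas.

vofipup, figodew

The suffix is conditioned by the last vowel: -pup when the last vowel of the stem is a high vowel (*gafefu*, *ohu*, *miji*); -dew when the last vowel of the stem is a non-high vowel (*botovo*, *kenuzda*, *dufe*).
The last vowel of *vofi* is /i/, which is a high vowel, so the suffix is -pup, giving *vofipup*.
The last vowel of *figo* is /o/, which is a non-high vowel, so the suffix is -dew, giving *figodew*.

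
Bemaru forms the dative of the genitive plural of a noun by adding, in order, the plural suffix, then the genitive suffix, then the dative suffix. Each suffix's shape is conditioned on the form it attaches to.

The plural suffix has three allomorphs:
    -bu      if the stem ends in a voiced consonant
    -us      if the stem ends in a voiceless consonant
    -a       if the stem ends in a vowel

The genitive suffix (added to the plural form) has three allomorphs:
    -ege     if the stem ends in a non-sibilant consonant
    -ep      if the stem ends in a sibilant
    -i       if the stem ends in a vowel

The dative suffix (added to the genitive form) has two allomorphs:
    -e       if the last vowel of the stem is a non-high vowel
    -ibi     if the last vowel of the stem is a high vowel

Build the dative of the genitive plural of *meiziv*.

meizivbuiibi

Since the final sound of *meiziv* is /v/ (a voiced consonant), it takes -bu, giving *meizivbu*.
The plural form *meizivbu*: final sound = /u/, a vowel → -i → *meizivbui*.
The genitive form *meizivbui*: last vowel = /i/, a high vowel → -ibi → *meizivbuiibi*.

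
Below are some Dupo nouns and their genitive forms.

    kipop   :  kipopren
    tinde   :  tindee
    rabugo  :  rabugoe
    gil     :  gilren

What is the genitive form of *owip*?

owipren

The alternation tracks the final sound of the stem — -ren when the stem ends in a consonant (*kipop*, *gil*); -e when the stem ends in a vowel (*tinde*, *rabugo*).
*owip* — final sound /p/ (a consonant) → -ren → *owipren*.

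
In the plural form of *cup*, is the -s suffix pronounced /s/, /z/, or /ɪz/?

The stem *cup* ends in a voiceless non-sibilant consonant.
The plural suffix surfaces as /ɪz/ after sibilants, /s/ after other voiceless consonants, and /z/ after other voiced sounds.
So the plural -s on *cup* is pronounced /s/.

/s/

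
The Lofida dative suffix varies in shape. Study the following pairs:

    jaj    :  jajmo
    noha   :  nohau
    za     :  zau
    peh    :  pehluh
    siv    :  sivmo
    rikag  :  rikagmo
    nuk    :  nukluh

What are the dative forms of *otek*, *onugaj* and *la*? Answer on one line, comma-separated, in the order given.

otekluh, onugajmo, lau

Looking at the final sound of each stem: -luh when the stem ends in a voiceless consonant (*peh*, *nuk*); -mo when the stem ends in a voiced consonant (*jaj*, *siv*, *rikag*); -u when the stem ends in a vowel (*noha*, *za*).
The final sound of *otek* is /k/, which is a voiceless consonant, so the suffix is -luh, giving *otekluh*.
*onugaj* — final sound /j/ (a voiced consonant) → -mo → *onugajmo*.
*la*: final sound = /a/, a vowel → -u → *lau*.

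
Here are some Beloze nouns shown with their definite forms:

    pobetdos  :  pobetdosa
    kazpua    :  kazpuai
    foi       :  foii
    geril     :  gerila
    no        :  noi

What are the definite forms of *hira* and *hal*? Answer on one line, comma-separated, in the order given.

hirai, hala

Looking at the final sound of each stem: -a when the stem ends in a consonant (*pobetdos*, *geril*); -i when the stem ends in a vowel (*kazpua*, *foi*, *no*).
Since the final sound of *hira* is /a/ (a vowel), it takes -i, giving *hirai*.
The final sound of *hal* is /l/, which is a consonant, so the suffix is -a, giving *hala*.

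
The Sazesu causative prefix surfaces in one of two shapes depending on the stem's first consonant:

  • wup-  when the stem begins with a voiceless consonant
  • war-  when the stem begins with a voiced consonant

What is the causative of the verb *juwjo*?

The first consonant of *juwjo* is /j/, which is voiced, so the prefix is war-, giving *warjuwjo*.

warjuwjo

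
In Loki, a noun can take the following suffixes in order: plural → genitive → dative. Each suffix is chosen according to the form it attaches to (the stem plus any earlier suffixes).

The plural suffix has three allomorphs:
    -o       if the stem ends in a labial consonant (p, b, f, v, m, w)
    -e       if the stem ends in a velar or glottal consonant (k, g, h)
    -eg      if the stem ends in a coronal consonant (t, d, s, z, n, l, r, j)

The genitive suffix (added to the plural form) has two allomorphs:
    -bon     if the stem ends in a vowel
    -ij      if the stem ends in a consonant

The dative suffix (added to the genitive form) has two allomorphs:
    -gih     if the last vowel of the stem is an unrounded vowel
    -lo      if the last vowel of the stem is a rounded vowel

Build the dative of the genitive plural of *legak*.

legakebonlo

The final consonant of *legak* is /k/, which is velar/glottal, so the plural suffix is -e, giving *legake*.
The plural form *legake* — final sound /e/ (a vowel) → -bon → *legakebon*.
The genitive form *legakebon*: last vowel = /o/, a rounded vowel → -lo → *legakebonlo*.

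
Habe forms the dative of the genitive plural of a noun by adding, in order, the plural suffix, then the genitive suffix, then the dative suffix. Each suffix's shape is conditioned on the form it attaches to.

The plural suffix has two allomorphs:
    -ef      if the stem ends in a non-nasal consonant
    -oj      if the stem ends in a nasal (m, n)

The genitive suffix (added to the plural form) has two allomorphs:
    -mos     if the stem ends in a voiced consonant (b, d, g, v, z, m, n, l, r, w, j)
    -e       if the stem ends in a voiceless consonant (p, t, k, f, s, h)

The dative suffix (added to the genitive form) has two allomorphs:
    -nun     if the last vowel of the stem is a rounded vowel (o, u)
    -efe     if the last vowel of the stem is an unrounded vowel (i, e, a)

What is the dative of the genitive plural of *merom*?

meromojmosnun

Since the final consonant of *merom* is /m/ (a nasal), it takes -oj, giving *meromoj*.
The plural form *meromoj* — final consonant /j/ (voiced) → -mos → *meromojmos*.
The last vowel of the genitive form *meromojmos* is /o/, which is a rounded vowel, so the dative suffix is -nun, giving *meromojmosnun*.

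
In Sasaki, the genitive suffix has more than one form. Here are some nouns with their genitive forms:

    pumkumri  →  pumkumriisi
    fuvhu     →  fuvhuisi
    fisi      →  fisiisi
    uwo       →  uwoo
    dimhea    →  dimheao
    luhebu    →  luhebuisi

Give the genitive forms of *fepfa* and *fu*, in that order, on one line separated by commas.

fepfao, fuisi

The pattern is height harmony: -isi when the last vowel of the stem is a high vowel (*pumkumri*, *fuvhu*, *fisi*, *luhebu*); -o when the last vowel of the stem is a non-high vowel (*uwo*, *dimhea*).
*fepfa*: last vowel = /a/, a non-high vowel → -o → *fepfao*.
*fu*: last vowel = /u/, a high vowel → -isi → *fuisi*.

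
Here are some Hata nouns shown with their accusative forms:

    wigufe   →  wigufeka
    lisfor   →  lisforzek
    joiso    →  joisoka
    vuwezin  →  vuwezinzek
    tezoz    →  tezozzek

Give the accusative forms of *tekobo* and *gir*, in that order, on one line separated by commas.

tekoboka, girzek

The alternation tracks the final sound of the stem — -zek when the stem ends in a consonant (*lisfor*, *vuwezin*, *tezoz*); -ka when the stem ends in a vowel (*wigufe*, *joiso*).
*tekobo*: final sound = /o/, a vowel → -ka → *tekoboka*.
*gir*: final sound = /r/, a consonant → -zek → *girzek*.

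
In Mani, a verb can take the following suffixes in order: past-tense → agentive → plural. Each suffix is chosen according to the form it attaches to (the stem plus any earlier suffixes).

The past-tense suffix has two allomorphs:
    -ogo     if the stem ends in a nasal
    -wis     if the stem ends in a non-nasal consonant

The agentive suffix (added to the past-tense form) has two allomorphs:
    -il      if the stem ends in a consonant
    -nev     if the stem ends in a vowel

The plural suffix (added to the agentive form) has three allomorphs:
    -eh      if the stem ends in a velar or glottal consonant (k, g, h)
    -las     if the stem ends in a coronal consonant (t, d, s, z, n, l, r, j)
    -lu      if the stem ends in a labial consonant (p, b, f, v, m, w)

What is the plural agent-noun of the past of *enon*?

enonogonevlu

The final consonant of *enon* is /n/, which is a nasal, so the past-tense suffix is -ogo, giving *enonogo*.
The final sound of the past-tense form *enonogo* is /o/, which is a vowel, so the agentive suffix is -nev, giving *enonogonev*.
The agentive form *enonogonev* — final consonant /v/ (labial) → -lu → *enonogonevlu*.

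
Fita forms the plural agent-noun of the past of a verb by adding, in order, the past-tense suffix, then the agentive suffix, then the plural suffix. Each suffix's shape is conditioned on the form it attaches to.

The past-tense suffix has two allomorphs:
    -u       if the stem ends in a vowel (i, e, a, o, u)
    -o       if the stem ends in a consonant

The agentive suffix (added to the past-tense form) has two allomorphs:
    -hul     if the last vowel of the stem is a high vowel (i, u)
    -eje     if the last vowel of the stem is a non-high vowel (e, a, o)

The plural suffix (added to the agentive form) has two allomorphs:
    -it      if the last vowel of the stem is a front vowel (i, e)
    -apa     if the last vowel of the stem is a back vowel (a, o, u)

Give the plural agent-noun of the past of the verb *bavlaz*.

The final sound of *bavlaz* is /z/, which is a consonant, so the past-tense suffix is -o, giving *bavlazo*.
Since the last vowel of the past-tense form *bavlazo* is /o/ (a non-high vowel), it takes -eje, giving *bavlazoeje*.
The agentive form *bavlazoeje* — last vowel /e/ (a front vowel) → -it → *bavlazoejeit*.

bavlazoejeit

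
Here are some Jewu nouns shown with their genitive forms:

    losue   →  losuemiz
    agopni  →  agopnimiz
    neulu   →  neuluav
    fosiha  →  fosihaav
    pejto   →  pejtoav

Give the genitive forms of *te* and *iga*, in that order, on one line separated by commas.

temiz, igaav

The alternation tracks the last vowel of the stem — -miz when the last vowel of the stem is a front vowel (*losue*, *agopni*); -av when the last vowel of the stem is a back vowel (*neulu*, *fosiha*, *pejto*).
The last vowel of *te* is /e/, which is a front vowel, so the suffix is -miz, giving *temiz*.
*iga* — last vowel /a/ (a back vowel) → -av → *igaav*.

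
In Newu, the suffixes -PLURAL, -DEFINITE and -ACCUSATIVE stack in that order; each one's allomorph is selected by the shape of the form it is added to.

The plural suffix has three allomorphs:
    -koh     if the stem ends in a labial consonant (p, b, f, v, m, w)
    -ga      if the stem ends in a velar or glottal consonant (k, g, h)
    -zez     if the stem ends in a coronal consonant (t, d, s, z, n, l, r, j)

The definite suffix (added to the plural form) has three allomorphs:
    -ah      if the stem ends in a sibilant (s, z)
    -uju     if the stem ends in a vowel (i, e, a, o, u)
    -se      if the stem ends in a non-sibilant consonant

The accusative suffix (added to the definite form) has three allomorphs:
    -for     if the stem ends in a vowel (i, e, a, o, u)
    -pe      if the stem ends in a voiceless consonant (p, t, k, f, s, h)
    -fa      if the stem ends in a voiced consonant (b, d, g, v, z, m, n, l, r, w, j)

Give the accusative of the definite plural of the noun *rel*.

relzezahpe

Since the final consonant of *rel* is /l/ (coronal), it takes -zez, giving *relzez*.
Since the final sound of the plural form *relzez* is /z/ (a sibilant), it takes -ah, giving *relzezah*.
The definite form *relzezah* — final sound /h/ (a voiceless consonant) → -pe → *relzezahpe*.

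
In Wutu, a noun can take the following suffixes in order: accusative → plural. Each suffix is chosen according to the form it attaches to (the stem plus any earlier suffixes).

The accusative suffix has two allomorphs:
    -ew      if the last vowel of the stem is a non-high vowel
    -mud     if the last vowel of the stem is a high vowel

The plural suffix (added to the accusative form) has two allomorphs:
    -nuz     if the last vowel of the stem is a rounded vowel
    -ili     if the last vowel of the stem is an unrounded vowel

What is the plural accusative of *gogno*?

gognoewili

The last vowel of *gogno* is /o/, which is a non-high vowel, so the accusative suffix is -ew, giving *gognoew*.
Since the last vowel of the accusative form *gognoew* is /e/ (an unrounded vowel), it takes -ili, giving *gognoewili*.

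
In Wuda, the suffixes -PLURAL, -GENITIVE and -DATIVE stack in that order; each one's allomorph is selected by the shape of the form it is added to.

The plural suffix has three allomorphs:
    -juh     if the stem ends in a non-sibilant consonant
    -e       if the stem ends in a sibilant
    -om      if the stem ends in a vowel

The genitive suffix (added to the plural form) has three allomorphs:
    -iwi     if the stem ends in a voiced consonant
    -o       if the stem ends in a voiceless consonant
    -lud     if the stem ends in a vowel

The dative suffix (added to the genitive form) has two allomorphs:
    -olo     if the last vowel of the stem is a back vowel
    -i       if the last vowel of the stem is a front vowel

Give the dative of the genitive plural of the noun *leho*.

*leho*: final sound = /o/, a vowel → -om → *lehoom*.
Since the final sound of the plural form *lehoom* is /m/ (a voiced consonant), it takes -iwi, giving *lehoomiwi*.
The genitive form *lehoomiwi*: last vowel = /i/, a front vowel → -i → *lehoomiwii*.

lehoomiwii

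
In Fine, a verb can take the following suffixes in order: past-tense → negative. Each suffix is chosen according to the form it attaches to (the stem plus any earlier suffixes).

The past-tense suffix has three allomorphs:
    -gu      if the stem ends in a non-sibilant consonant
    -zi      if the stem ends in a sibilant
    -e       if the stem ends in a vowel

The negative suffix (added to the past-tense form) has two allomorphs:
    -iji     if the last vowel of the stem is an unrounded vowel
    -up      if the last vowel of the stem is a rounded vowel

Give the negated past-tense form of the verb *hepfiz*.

hepfizziiji

*hepfiz* — final sound /z/ (a sibilant) → -zi → *hepfizzi*.
The past-tense form *hepfizzi* — last vowel /i/ (an unrounded vowel) → -iji → *hepfizziiji*.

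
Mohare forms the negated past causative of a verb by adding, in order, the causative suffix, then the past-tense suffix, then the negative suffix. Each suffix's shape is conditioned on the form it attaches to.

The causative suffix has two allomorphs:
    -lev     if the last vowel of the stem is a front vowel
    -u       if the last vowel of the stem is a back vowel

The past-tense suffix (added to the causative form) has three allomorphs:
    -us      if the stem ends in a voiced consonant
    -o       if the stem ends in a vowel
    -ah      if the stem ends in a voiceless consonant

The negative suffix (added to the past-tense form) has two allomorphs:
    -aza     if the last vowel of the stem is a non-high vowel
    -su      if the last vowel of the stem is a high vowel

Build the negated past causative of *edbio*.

*edbio* — last vowel /o/ (a back vowel) → -u → *edbiou*.
Since the final sound of the causative form *edbiou* is /u/ (a vowel), it takes -o, giving *edbiouo*.
Since the last vowel of the past-tense form *edbiouo* is /o/ (a non-high vowel), it takes -aza, giving *edbiouoaza*.

edbiouoaza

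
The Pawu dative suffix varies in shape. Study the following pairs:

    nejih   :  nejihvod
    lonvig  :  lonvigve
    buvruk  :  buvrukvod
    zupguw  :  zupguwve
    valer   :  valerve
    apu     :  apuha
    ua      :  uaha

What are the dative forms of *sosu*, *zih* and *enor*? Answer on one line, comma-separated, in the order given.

Looking at the final sound of each stem: -vod when the stem ends in a voiceless consonant (*nejih*, *buvruk*); -ve when the stem ends in a voiced consonant (*lonvig*, *zupguw*, *valer*); -ha when the stem ends in a vowel (*apu*, *ua*).
Since the final sound of *sosu* is /u/ (a vowel), it takes -ha, giving *sosuha*.
*zih* — final sound /h/ (a voiceless consonant) → -vod → *zihvod*.
The final sound of *enor* is /r/, which is a voiced consonant, so the suffix is -ve, giving *enorve*.

sosuha, zihvod, enorve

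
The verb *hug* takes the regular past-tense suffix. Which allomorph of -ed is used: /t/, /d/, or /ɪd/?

/d/

The stem *hug* ends in a voiced sound other than /d/.
The -ed suffix is realized as /ɪd/ after /t, d/; as /t/ after other voiceless consonants; and as /d/ after other voiced sounds.
So -ed on *hug* is pronounced /d/.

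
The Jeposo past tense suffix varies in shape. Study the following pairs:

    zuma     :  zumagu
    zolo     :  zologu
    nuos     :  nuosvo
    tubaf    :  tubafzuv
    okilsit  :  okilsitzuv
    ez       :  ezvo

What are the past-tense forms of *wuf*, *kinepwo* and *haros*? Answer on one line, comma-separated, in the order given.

The suffix is conditioned by the final sound: -vo when the stem ends in a sibilant (*nuos*, *ez*); -zuv when the stem ends in a non-sibilant consonant (*tubaf*, *okilsit*); -gu when the stem ends in a vowel (*zuma*, *zolo*).
Since the final sound of *wuf* is /f/ (a non-sibilant consonant), it takes -zuv, giving *wufzuv*.
*kinepwo*: final sound = /o/, a vowel → -gu → *kinepwogu*.
The final sound of *haros* is /s/, which is a sibilant, so the suffix is -vo, giving *harosvo*.

wufzuv, kinepwogu, harosvo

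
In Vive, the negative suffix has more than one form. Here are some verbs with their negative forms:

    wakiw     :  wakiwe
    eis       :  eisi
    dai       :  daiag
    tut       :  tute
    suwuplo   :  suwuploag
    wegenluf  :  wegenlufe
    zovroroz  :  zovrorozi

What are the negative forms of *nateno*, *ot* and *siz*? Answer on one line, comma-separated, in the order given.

The suffix is conditioned by the final sound: -i when the stem ends in a sibilant (*eis*, *zovroroz*); -e when the stem ends in a non-sibilant consonant (*wakiw*, *tut*, *wegenluf*); -ag when the stem ends in a vowel (*dai*, *suwuplo*).
The final sound of *nateno* is /o/, which is a vowel, so the suffix is -ag, giving *natenoag*.
The final sound of *ot* is /t/, which is a non-sibilant consonant, so the suffix is -e, giving *ote*.
The final sound of *siz* is /z/, which is a sibilant, so the suffix is -i, giving *sizi*.

natenoag, ote, sizi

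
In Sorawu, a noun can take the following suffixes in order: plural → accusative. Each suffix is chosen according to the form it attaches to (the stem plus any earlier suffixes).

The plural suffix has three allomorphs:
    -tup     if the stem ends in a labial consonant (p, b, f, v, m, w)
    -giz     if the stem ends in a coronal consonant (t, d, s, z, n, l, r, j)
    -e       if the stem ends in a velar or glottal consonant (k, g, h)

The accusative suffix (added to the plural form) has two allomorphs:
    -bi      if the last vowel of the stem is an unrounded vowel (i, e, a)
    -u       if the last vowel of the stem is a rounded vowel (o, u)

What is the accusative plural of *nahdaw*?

Since the final consonant of *nahdaw* is /w/ (labial), it takes -tup, giving *nahdawtup*.
The plural form *nahdawtup*: last vowel = /u/, a rounded vowel → -u → *nahdawtupu*.

nahdawtupu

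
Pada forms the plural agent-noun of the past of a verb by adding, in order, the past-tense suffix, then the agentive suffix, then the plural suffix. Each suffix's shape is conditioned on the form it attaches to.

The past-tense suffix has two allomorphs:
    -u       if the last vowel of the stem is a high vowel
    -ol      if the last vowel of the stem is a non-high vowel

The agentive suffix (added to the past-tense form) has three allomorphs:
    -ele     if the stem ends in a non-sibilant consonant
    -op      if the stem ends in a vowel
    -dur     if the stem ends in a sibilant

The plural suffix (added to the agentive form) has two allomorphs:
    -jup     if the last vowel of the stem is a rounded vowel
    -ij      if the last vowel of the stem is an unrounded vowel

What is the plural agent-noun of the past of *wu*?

wuuopjup

*wu* — last vowel /u/ (a high vowel) → -u → *wuu*.
The past-tense form *wuu*: final sound = /u/, a vowel → -op → *wuuop*.
The agentive form *wuuop* — last vowel /o/ (a rounded vowel) → -jup → *wuuopjup*.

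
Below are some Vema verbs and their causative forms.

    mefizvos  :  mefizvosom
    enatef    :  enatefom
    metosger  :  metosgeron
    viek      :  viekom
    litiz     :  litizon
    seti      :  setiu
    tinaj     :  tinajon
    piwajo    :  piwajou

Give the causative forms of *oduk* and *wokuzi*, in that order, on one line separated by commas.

The pattern is voicing of the final sound: -om when the stem ends in a voiceless consonant (*mefizvos*, *enatef*, *viek*); -on when the stem ends in a voiced consonant (*metosger*, *litiz*, *tinaj*); -u when the stem ends in a vowel (*seti*, *piwajo*).
The final sound of *oduk* is /k/, which is a voiceless consonant, so the suffix is -om, giving *odukom*.
*wokuzi*: final sound = /i/, a vowel → -u → *wokuziu*.

odukom, wokuziu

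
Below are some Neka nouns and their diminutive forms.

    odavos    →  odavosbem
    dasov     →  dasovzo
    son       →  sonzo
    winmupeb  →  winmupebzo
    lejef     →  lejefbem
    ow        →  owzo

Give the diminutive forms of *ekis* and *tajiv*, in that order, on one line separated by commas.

ekisbem, tajivzo

The pattern is voicing of the final consonant: -bem when the stem ends in a voiceless consonant (*odavos*, *lejef*); -zo when the stem ends in a voiced consonant (*dasov*, *son*, *winmupeb*, *ow*).
The final consonant of *ekis* is /s/, which is voiceless, so the suffix is -bem, giving *ekisbem*.
*tajiv* — final consonant /v/ (voiced) → -zo → *tajivzo*.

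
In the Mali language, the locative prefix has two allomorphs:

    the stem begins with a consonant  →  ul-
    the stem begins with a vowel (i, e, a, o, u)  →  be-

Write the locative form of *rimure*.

ulrimure

*rimure* — first sound /r/ (a consonant) → ul- → *ulrimure*.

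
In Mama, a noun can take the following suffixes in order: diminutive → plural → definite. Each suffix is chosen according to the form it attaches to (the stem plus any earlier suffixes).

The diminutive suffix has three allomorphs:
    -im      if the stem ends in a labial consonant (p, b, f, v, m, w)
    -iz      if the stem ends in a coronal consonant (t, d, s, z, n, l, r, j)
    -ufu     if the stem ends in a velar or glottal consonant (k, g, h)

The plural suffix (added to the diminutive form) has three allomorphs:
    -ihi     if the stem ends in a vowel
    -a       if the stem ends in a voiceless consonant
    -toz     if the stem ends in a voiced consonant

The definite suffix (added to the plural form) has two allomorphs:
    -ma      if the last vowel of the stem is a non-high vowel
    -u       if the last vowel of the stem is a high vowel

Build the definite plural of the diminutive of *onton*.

ontoniztozma

The final consonant of *onton* is /n/, which is coronal, so the diminutive suffix is -iz, giving *ontoniz*.
The diminutive form *ontoniz*: final sound = /z/, a voiced consonant → -toz → *ontoniztoz*.
The last vowel of the plural form *ontoniztoz* is /o/, which is a non-high vowel, so the definite suffix is -ma, giving *ontoniztozma*.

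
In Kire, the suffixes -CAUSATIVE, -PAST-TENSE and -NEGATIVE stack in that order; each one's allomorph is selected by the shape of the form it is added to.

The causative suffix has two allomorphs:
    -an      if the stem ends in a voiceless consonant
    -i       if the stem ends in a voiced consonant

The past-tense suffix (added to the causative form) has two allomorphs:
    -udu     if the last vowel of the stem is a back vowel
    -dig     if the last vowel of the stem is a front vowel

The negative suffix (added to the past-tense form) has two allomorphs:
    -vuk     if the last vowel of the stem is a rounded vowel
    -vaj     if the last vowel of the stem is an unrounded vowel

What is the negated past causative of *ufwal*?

*ufwal*: final consonant = /l/, voiced → -i → *ufwali*.
The last vowel of the causative form *ufwali* is /i/, which is a front vowel, so the past-tense suffix is -dig, giving *ufwalidig*.
Since the last vowel of the past-tense form *ufwalidig* is /i/ (an unrounded vowel), it takes -vaj, giving *ufwalidigvaj*.

ufwalidigvaj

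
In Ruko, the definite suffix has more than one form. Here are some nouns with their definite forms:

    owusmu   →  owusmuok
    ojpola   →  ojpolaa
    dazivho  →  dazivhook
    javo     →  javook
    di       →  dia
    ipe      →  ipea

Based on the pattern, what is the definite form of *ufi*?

The pattern is rounding harmony: -ok when the last vowel of the stem is a rounded vowel (*owusmu*, *dazivho*, *javo*); -a when the last vowel of the stem is an unrounded vowel (*ojpola*, *di*, *ipe*).
*ufi* — last vowel /i/ (an unrounded vowel) → -a → *ufia*.

ufia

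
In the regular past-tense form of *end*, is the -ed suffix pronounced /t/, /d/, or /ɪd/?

The stem *end* ends in /t/ or /d/.
The -ed suffix is realized as /ɪd/ after /t, d/; as /t/ after other voiceless consonants; and as /d/ after other voiced sounds.
So -ed on *end* is pronounced /ɪd/.

/ɪd/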